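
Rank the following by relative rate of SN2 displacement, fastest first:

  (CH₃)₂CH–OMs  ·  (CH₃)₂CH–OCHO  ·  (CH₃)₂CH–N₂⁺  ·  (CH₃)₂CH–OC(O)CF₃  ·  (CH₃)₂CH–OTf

With the same alkyl group throughout, only the leaving group differentiates the rates.
Leaving-group ability tracks the stability of the departed species; conjugate-acid pKₐ is the usual yardstick (lower pKₐ → better LG).
(CH₃)₂CH–N₂⁺ loses N₂: no meaningful conjugate acid; N₂ departs as an exceptionally stable neutral molecule
(CH₃)₂CH–OTf loses OTf⁻: pKₐ(CF₃SO₃H (triflic acid)) ≈ -14
(CH₃)₂CH–OMs loses OMs⁻: pKₐ(CH₃SO₃H (MsOH)) ≈ -1.9
(CH₃)₂CH–OC(O)CF₃ loses CF₃COO⁻: pKₐ(CF₃COOH) ≈ 0.2
(CH₃)₂CH–OCHO loses HCOO⁻: pKₐ(HCOOH) ≈ 3.8

(CH₃)₂CH–N₂⁺ > (CH₃)₂CH–OTf > (CH₃)₂CH–OMs > (CH₃)₂CH–OC(O)CF₃ > (CH₃)₂CH–OCHO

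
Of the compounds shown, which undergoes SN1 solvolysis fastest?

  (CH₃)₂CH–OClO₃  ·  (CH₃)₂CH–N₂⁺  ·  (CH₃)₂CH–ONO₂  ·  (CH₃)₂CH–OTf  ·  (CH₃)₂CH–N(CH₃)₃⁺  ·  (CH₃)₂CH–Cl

(CH₃)₂CH–N₂⁺

With the same alkyl group throughout, only the leaving group differentiates the rates.
Rank by basicity of the departing species: weakest base leaves most easily.
(CH₃)₂CH–N₂⁺ loses N₂: no meaningful conjugate acid; N₂ departs as an exceptionally stable neutral molecule
(CH₃)₂CH–OTf loses OTf⁻: pKₐ(CF₃SO₃H (triflic acid)) ≈ -14
(CH₃)₂CH–OClO₃ loses ClO₄⁻: pKₐ(HClO₄) ≈ -10
(CH₃)₂CH–Cl loses Cl⁻: pKₐ(HCl) ≈ -7
(CH₃)₂CH–ONO₂ loses NO₃⁻: pKₐ(HNO₃) ≈ -1.3
(CH₃)₂CH–N(CH₃)₃⁺ loses NR'₃: pKₐ(R'₃NH⁺) ≈ 10.7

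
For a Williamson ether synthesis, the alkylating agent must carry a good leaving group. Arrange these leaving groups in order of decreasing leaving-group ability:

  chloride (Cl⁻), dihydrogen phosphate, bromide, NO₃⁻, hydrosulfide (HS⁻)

The more stable X⁻ (or X) is on its own — i.e. the weaker a base it is — the better a leaving group it makes.
bromide: pKₐ(HBr) ≈ -9
chloride (Cl⁻): pKₐ(HCl) ≈ -7
NO₃⁻: pKₐ(HNO₃) ≈ -1.3
dihydrogen phosphate: pKₐ(H₃PO₄) ≈ 2.1
hydrosulfide (HS⁻): pKₐ(H₂S) ≈ 7

bromide > chloride (Cl⁻) > NO₃⁻ > dihydrogen phosphate > hydrosulfide (HS⁻)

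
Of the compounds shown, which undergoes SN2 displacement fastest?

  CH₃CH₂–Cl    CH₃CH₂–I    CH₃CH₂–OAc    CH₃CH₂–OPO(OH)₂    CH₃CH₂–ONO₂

CH₃CH₂–I

With the same alkyl group throughout, only the leaving group differentiates the rates.
A good leaving group is a weak base: the lower the pKₐ of its conjugate acid, the more readily it departs.
CH₃CH₂–I loses I⁻: pKₐ(HI) ≈ -10
CH₃CH₂–Cl loses Cl⁻: pKₐ(HCl) ≈ -7
CH₃CH₂–ONO₂ loses NO₃⁻: pKₐ(HNO₃) ≈ -1.3
CH₃CH₂–OPO(OH)₂ loses H₂PO₄⁻: pKₐ(H₃PO₄) ≈ 2.1
CH₃CH₂–OAc loses AcO⁻: pKₐ(CH₃COOH) ≈ 4.8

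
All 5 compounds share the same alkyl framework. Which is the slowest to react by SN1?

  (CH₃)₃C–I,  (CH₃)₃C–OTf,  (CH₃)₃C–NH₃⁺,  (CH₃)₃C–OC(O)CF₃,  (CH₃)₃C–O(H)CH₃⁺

With the same alkyl group throughout, only the leaving group differentiates the rates.
Leaving-group ability tracks the stability of the departed species; conjugate-acid pKₐ is the usual yardstick (lower pKₐ → better LG).
(CH₃)₃C–OTf loses OTf⁻: pKₐ(CF₃SO₃H (triflic acid)) ≈ -14
(CH₃)₃C–I loses I⁻: pKₐ(HI) ≈ -10
(CH₃)₃C–O(H)CH₃⁺ loses R'OH: pKₐ(R'OH₂⁺) ≈ -2.4
(CH₃)₃C–OC(O)CF₃ loses CF₃COO⁻: pKₐ(CF₃COOH) ≈ 0.2
(CH₃)₃C–NH₃⁺ loses NH₃: pKₐ(NH₄⁺) ≈ 9.2

(CH₃)₃C–NH₃⁺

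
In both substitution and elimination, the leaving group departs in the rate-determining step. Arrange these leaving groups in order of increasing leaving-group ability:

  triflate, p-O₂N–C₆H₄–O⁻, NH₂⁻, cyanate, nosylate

NH₂⁻ < p-O₂N–C₆H₄–O⁻ < cyanate < nosylate < triflate

triflate: pKₐ(CF₃SO₃H (triflic acid)) ≈ -14
nosylate: pKₐ(p-O₂NC₆H₄SO₃H) ≈ -3.5
cyanate: pKₐ(HOCN) ≈ 3.5
p-O₂N–C₆H₄–O⁻: pKₐ(p-nitrophenol) ≈ 7.2
NH₂⁻: pKₐ(NH₃) ≈ 38
The question asks for worst first, so the sequence is read in increasing leaving-group ability.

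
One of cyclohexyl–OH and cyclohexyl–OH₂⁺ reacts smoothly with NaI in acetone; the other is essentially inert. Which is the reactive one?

From cyclohexyl–OH the departing group would be OH⁻ (pKₐ(H₂O) ≈ 15.7). Strong base; essentially never leaves without prior activation.
From cyclohexyl–OH₂⁺ the leaving group is H₂O (pKₐ(H₃O⁺) ≈ -1.7). Neutral; leaves from a protonated alcohol (R–OH₂⁺).
(In practice cyclohexyl–OH₂⁺ is made from cyclohexyl–OH by protonation with strong acid, converting the leaving group from hydroxide to neutral water.)

cyclohexyl–OH₂⁺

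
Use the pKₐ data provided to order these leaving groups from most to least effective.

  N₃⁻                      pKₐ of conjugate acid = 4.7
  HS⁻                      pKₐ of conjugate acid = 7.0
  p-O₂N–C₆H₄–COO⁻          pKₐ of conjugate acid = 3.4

p-O₂N–C₆H₄–COO⁻ > N₃⁻ > HS⁻

Lower conjugate-acid pKₐ ⇒ weaker base ⇒ better leaving group.
Sorting by the given values: p-O₂N–C₆H₄–COO⁻ (3.4), N₃⁻ (4.7), HS⁻ (7.0).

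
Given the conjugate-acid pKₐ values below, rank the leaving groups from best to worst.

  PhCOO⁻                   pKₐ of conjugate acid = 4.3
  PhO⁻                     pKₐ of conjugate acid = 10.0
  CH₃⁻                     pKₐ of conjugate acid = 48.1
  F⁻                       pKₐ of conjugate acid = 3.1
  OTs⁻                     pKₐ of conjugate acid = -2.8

OTs⁻ > F⁻ > PhCOO⁻ > PhO⁻ > CH₃⁻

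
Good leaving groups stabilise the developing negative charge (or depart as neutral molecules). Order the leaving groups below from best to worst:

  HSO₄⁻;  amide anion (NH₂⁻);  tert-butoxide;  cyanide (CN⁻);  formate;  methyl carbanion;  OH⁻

HSO₄⁻: pKₐ(H₂SO₄) ≈ -3
formate: pKₐ(HCOOH) ≈ 3.8
cyanide (CN⁻): pKₐ(HCN) ≈ 9.2
OH⁻: pKₐ(H₂O) ≈ 15.7
tert-butoxide: pKₐ(t-BuOH) ≈ 18
amide anion (NH₂⁻): pKₐ(NH₃) ≈ 38
methyl carbanion: pKₐ(CH₄) ≈ 48

HSO₄⁻ > formate > cyanide (CN⁻) > OH⁻ > tert-butoxide > amide anion (NH₂⁻) > methyl carbanion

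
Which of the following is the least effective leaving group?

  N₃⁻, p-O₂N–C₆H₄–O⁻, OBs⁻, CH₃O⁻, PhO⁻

OBs⁻: pKₐ(p-BrC₆H₄SO₃H) ≈ -2.8
N₃⁻: pKₐ(HN₃) ≈ 4.7
p-O₂N–C₆H₄–O⁻: pKₐ(p-nitrophenol) ≈ 7.2
PhO⁻: pKₐ(C₆H₅OH (phenol)) ≈ 10
CH₃O⁻: pKₐ(CH₃OH) ≈ 15.5

CH₃O⁻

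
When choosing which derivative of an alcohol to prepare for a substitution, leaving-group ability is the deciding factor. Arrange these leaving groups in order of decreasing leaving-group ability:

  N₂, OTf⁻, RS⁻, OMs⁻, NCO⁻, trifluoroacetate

The more stable X⁻ (or X) is on its own — i.e. the weaker a base it is — the better a leaving group it makes.
N₂: no meaningful conjugate acid; N₂ departs as an exceptionally stable neutral molecule
OTf⁻: pKₐ(CF₃SO₃H (triflic acid)) ≈ -14
OMs⁻: pKₐ(CH₃SO₃H (MsOH)) ≈ -1.9
trifluoroacetate: pKₐ(CF₃COOH) ≈ 0.2
NCO⁻: pKₐ(HOCN) ≈ 3.5
RS⁻: pKₐ(RSH (a thiol)) ≈ 10.5

N₂ > OTf⁻ > OMs⁻ > trifluoroacetate > NCO⁻ > RS⁻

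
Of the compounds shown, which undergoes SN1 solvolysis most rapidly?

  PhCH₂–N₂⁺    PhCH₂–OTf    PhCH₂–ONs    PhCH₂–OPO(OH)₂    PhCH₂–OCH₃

Identical carbon frameworks mean the comparison reduces to leaving-group quality.
The more stable X⁻ (or X) is on its own — i.e. the weaker a base it is — the better a leaving group it makes.
PhCH₂–N₂⁺ loses N₂: no meaningful conjugate acid; N₂ departs as an exceptionally stable neutral molecule
PhCH₂–OTf loses OTf⁻: pKₐ(CF₃SO₃H (triflic acid)) ≈ -14
PhCH₂–ONs loses ONs⁻: pKₐ(p-O₂NC₆H₄SO₃H) ≈ -3.5
PhCH₂–OPO(OH)₂ loses H₂PO₄⁻: pKₐ(H₃PO₄) ≈ 2.1
PhCH₂–OCH₃ loses CH₃O⁻: pKₐ(CH₃OH) ≈ 15.5

PhCH₂–N₂⁺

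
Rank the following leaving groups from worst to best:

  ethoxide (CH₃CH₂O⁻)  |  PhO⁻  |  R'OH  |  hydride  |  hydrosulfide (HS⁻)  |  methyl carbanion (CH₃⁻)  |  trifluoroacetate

The more stable X⁻ (or X) is on its own — i.e. the weaker a base it is — the better a leaving group it makes.
R'OH: pKₐ(R'OH₂⁺) ≈ -2.4
trifluoroacetate: pKₐ(CF₃COOH) ≈ 0.2
hydrosulfide (HS⁻): pKₐ(H₂S) ≈ 7
PhO⁻: pKₐ(C₆H₅OH (phenol)) ≈ 10
ethoxide (CH₃CH₂O⁻): pKₐ(CH₃CH₂OH) ≈ 16
hydride: pKₐ(H₂) ≈ 36
methyl carbanion (CH₃⁻): pKₐ(CH₄) ≈ 48
Listed from poorest to best leaving group as asked.

methyl carbanion (CH₃⁻) < hydride < ethoxide (CH₃CH₂O⁻) < PhO⁻ < hydrosulfide (HS⁻) < trifluoroacetate < R'OH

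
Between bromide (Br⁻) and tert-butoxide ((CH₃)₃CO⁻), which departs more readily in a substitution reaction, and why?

bromide (Br⁻)

bromide (Br⁻) is the better leaving group.
pKₐ(HBr) ≈ -9 versus pKₐ(t-BuOH) ≈ 18: bromide (Br⁻) is the much weaker base.
Weak base; good leaving group.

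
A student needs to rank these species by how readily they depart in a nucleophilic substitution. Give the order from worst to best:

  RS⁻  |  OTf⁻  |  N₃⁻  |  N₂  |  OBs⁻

RS⁻ < N₃⁻ < OBs⁻ < OTf⁻ < N₂

Rank by basicity of the departing species: weakest base leaves most easily.
N₂: no meaningful conjugate acid; N₂ departs as an exceptionally stable neutral molecule
OTf⁻: pKₐ(CF₃SO₃H (triflic acid)) ≈ -14
OBs⁻: pKₐ(p-BrC₆H₄SO₃H) ≈ -2.8
N₃⁻: pKₐ(HN₃) ≈ 4.7
RS⁻: pKₐ(RSH (a thiol)) ≈ 10.5
The question asks for worst first, so the sequence is read in increasing leaving-group ability.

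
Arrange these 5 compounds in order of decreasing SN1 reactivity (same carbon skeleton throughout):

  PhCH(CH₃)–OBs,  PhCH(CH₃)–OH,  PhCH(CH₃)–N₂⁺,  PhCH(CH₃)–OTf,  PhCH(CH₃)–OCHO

PhCH(CH₃)–N₂⁺ > PhCH(CH₃)–OTf > PhCH(CH₃)–OBs > PhCH(CH₃)–OCHO > PhCH(CH₃)–OH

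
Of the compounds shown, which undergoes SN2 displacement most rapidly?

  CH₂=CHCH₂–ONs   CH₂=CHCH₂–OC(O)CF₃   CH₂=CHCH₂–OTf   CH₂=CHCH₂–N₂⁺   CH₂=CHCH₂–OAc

CH₂=CHCH₂–N₂⁺

The skeletons are identical, so relative rate is governed entirely by leaving-group ability.
Rank by basicity of the departing species: weakest base leaves most easily.
CH₂=CHCH₂–N₂⁺ loses N₂: no meaningful conjugate acid; N₂ departs as an exceptionally stable neutral molecule
CH₂=CHCH₂–OTf loses OTf⁻: pKₐ(CF₃SO₃H (triflic acid)) ≈ -14
CH₂=CHCH₂–ONs loses ONs⁻: pKₐ(p-O₂NC₆H₄SO₃H) ≈ -3.5
CH₂=CHCH₂–OC(O)CF₃ loses CF₃COO⁻: pKₐ(CF₃COOH) ≈ 0.2
CH₂=CHCH₂–OAc loses AcO⁻: pKₐ(CH₃COOH) ≈ 4.8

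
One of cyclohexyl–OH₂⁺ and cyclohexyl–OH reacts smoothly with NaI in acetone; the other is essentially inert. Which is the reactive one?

cyclohexyl–OH₂⁺

From cyclohexyl–OH the departing group would be OH⁻ (pKₐ(H₂O) ≈ 15.7). Strong base; essentially never leaves without prior activation.
From cyclohexyl–OH₂⁺ the leaving group is H₂O (pKₐ(H₃O⁺) ≈ -1.7). Neutral; leaves from a protonated alcohol (R–OH₂⁺).
(In practice cyclohexyl–OH₂⁺ is made from cyclohexyl–OH by protonation with strong acid, converting the leaving group from hydroxide to neutral water.)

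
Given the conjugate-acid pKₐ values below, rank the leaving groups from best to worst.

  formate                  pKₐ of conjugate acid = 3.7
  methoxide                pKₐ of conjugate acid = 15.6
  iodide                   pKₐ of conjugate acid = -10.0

iodide > formate > methoxide

Lower conjugate-acid pKₐ ⇒ weaker base ⇒ better leaving group.
Sorting by the given values: iodide (-10.0), formate (3.7), methoxide (15.6).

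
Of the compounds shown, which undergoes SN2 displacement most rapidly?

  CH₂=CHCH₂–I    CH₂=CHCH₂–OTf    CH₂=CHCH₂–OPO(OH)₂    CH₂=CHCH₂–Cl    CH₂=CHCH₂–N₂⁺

CH₂=CHCH₂–N₂⁺

Identical carbon frameworks mean the comparison reduces to leaving-group quality.
Rank by basicity of the departing species: weakest base leaves most easily.
CH₂=CHCH₂–N₂⁺ loses N₂: no meaningful conjugate acid; N₂ departs as an exceptionally stable neutral molecule
CH₂=CHCH₂–OTf loses OTf⁻: pKₐ(CF₃SO₃H (triflic acid)) ≈ -14
CH₂=CHCH₂–I loses I⁻: pKₐ(HI) ≈ -10
CH₂=CHCH₂–Cl loses Cl⁻: pKₐ(HCl) ≈ -7
CH₂=CHCH₂–OPO(OH)₂ loses H₂PO₄⁻: pKₐ(H₃PO₄) ≈ 2.1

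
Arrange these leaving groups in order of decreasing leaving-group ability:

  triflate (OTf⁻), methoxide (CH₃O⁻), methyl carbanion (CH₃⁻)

A good leaving group is a weak base: the lower the pKₐ of its conjugate acid, the more readily it departs.
triflate (OTf⁻): pKₐ(CF₃SO₃H (triflic acid)) ≈ -14
methoxide (CH₃O⁻): pKₐ(CH₃OH) ≈ 15.5
methyl carbanion (CH₃⁻): pKₐ(CH₄) ≈ 48

triflate (OTf⁻) > methoxide (CH₃O⁻) > methyl carbanion (CH₃⁻)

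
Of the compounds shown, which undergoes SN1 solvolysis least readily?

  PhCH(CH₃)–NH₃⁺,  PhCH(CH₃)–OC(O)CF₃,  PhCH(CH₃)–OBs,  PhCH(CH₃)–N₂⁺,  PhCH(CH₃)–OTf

The skeletons are identical, so relative rate is governed entirely by leaving-group ability.
Rank by basicity of the departing species: weakest base leaves most easily.
PhCH(CH₃)–N₂⁺ loses N₂: no meaningful conjugate acid; N₂ departs as an exceptionally stable neutral molecule
PhCH(CH₃)–OTf loses OTf⁻: pKₐ(CF₃SO₃H (triflic acid)) ≈ -14
PhCH(CH₃)–OBs loses OBs⁻: pKₐ(p-BrC₆H₄SO₃H) ≈ -2.8
PhCH(CH₃)–OC(O)CF₃ loses CF₃COO⁻: pKₐ(CF₃COOH) ≈ 0.2
PhCH(CH₃)–NH₃⁺ loses NH₃: pKₐ(NH₄⁺) ≈ 9.2

PhCH(CH₃)–NH₃⁺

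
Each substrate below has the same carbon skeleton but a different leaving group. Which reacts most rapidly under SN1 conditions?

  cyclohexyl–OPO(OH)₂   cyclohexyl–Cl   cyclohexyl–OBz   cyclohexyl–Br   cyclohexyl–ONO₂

With the same alkyl group throughout, only the leaving group differentiates the rates.
A good leaving group is a weak base: the lower the pKₐ of its conjugate acid, the more readily it departs.
cyclohexyl–Br loses Br⁻: pKₐ(HBr) ≈ -9
cyclohexyl–Cl loses Cl⁻: pKₐ(HCl) ≈ -7
cyclohexyl–ONO₂ loses NO₃⁻: pKₐ(HNO₃) ≈ -1.3
cyclohexyl–OPO(OH)₂ loses H₂PO₄⁻: pKₐ(H₃PO₄) ≈ 2.1
cyclohexyl–OBz loses PhCOO⁻: pKₐ(C₆H₅COOH) ≈ 4.2

cyclohexyl–Br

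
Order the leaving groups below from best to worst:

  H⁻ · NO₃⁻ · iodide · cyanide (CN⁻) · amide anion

A good leaving group is a weak base: the lower the pKₐ of its conjugate acid, the more readily it departs.
iodide: pKₐ(HI) ≈ -10 — large, highly polarisable; very weak base
NO₃⁻: pKₐ(HNO₃) ≈ -1.3
cyanide (CN⁻): pKₐ(HCN) ≈ 9.2
H⁻: pKₐ(H₂) ≈ 36 — extremely strong base; leaves only in special hydride-transfer contexts
amide anion: pKₐ(NH₃) ≈ 38

iodide > NO₃⁻ > cyanide (CN⁻) > H⁻ > amide anion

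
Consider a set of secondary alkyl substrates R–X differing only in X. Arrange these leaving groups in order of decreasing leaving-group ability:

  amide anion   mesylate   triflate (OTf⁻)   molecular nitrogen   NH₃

molecular nitrogen > triflate (OTf⁻) > mesylate > NH₃ > amide anion

Rank by basicity of the departing species: weakest base leaves most easily.
molecular nitrogen: no meaningful conjugate acid; N₂ departs as an exceptionally stable neutral molecule
triflate (OTf⁻): pKₐ(CF₃SO₃H (triflic acid)) ≈ -14
mesylate: pKₐ(CH₃SO₃H (MsOH)) ≈ -1.9
NH₃: pKₐ(NH₄⁺) ≈ 9.2
amide anion: pKₐ(NH₃) ≈ 38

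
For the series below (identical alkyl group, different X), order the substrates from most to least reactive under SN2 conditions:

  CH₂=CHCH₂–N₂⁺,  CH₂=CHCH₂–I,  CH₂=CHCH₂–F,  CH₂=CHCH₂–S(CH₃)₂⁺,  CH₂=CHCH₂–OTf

CH₂=CHCH₂–N₂⁺ > CH₂=CHCH₂–OTf > CH₂=CHCH₂–I > CH₂=CHCH₂–S(CH₃)₂⁺ > CH₂=CHCH₂–F

Identical carbon frameworks mean the comparison reduces to leaving-group quality.
A good leaving group is a weak base: the lower the pKₐ of its conjugate acid, the more readily it departs.
CH₂=CHCH₂–N₂⁺ loses N₂: no meaningful conjugate acid; N₂ departs as an exceptionally stable neutral molecule
CH₂=CHCH₂–OTf loses OTf⁻: pKₐ(CF₃SO₃H (triflic acid)) ≈ -14
CH₂=CHCH₂–I loses I⁻: pKₐ(HI) ≈ -10
CH₂=CHCH₂–S(CH₃)₂⁺ loses SR'₂: pKₐ(R'₂SH⁺) ≈ -7
CH₂=CHCH₂–F loses F⁻: pKₐ(HF) ≈ 3.2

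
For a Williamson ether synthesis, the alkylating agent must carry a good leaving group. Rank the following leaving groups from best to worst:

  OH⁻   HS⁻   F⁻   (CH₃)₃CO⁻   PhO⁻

F⁻ > HS⁻ > PhO⁻ > OH⁻ > (CH₃)₃CO⁻

A good leaving group is a weak base: the lower the pKₐ of its conjugate acid, the more readily it departs.
F⁻: pKₐ(HF) ≈ 3.2
HS⁻: pKₐ(H₂S) ≈ 7
PhO⁻: pKₐ(C₆H₅OH (phenol)) ≈ 10 — resonance into the ring helps, but still a poor LG
OH⁻: pKₐ(H₂O) ≈ 15.7
(CH₃)₃CO⁻: pKₐ(t-BuOH) ≈ 18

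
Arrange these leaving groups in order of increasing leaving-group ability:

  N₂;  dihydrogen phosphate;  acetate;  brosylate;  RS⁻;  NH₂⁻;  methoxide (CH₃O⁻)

N₂: no meaningful conjugate acid; N₂ departs as an exceptionally stable neutral molecule
brosylate: pKₐ(p-BrC₆H₄SO₃H) ≈ -2.8 — arenesulfonate with a p-bromo substituent
dihydrogen phosphate: pKₐ(H₃PO₄) ≈ 2.1 — moderate base; biological leaving group after further activation
acetate: pKₐ(CH₃COOH) ≈ 4.8 — resonance-stabilised but still a weak base
RS⁻: pKₐ(RSH (a thiol)) ≈ 10.5 — moderately basic; rarely leaves without activation
methoxide (CH₃O⁻): pKₐ(CH₃OH) ≈ 15.5
NH₂⁻: pKₐ(NH₃) ≈ 38 — extremely strong base; never a leaving group
Reversing gives the worst-to-best order requested.

NH₂⁻ < methoxide (CH₃O⁻) < RS⁻ < acetate < dihydrogen phosphate < brosylate < N₂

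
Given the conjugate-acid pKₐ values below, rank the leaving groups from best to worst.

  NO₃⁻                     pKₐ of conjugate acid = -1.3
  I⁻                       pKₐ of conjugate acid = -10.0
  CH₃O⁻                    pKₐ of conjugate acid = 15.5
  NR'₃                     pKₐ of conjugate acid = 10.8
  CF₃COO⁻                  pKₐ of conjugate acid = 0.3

I⁻ > NO₃⁻ > CF₃COO⁻ > NR'₃ > CH₃O⁻

Lower conjugate-acid pKₐ ⇒ weaker base ⇒ better leaving group.
Sorting by the given values: I⁻ (-10.0), NO₃⁻ (-1.3), CF₃COO⁻ (0.3), NR'₃ (10.8), CH₃O⁻ (15.5).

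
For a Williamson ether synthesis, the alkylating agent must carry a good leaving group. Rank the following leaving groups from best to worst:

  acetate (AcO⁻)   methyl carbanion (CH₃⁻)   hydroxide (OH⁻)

The more stable X⁻ (or X) is on its own — i.e. the weaker a base it is — the better a leaving group it makes.
acetate (AcO⁻): pKₐ(CH₃COOH) ≈ 4.8
hydroxide (OH⁻): pKₐ(H₂O) ≈ 15.7
methyl carbanion (CH₃⁻): pKₐ(CH₄) ≈ 48

acetate (AcO⁻) > hydroxide (OH⁻) > methyl carbanion (CH₃⁻)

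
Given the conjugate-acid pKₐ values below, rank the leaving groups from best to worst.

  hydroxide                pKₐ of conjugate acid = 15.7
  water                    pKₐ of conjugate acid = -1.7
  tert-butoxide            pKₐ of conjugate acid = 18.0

water > hydroxide > tert-butoxide

Lower conjugate-acid pKₐ ⇒ weaker base ⇒ better leaving group.
Sorting by the given values: water (-1.7), hydroxide (15.7), tert-butoxide (18.0).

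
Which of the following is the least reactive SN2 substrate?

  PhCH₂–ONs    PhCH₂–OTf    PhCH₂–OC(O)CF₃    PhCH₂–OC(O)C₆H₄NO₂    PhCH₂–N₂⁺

PhCH₂–OC(O)C₆H₄NO₂

The skeletons are identical, so relative rate is governed entirely by leaving-group ability.
Leaving-group ability tracks the stability of the departed species; conjugate-acid pKₐ is the usual yardstick (lower pKₐ → better LG).
PhCH₂–N₂⁺ loses N₂: no meaningful conjugate acid; N₂ departs as an exceptionally stable neutral molecule
PhCH₂–OTf loses OTf⁻: pKₐ(CF₃SO₃H (triflic acid)) ≈ -14
PhCH₂–ONs loses ONs⁻: pKₐ(p-O₂NC₆H₄SO₃H) ≈ -3.5
PhCH₂–OC(O)CF₃ loses CF₃COO⁻: pKₐ(CF₃COOH) ≈ 0.2
PhCH₂–OC(O)C₆H₄NO₂ loses p-O₂N–C₆H₄–COO⁻: pKₐ(p-nitrobenzoic acid) ≈ 3.4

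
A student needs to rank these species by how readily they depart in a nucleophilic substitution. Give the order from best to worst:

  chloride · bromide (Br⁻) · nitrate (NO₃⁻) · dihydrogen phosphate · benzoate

bromide (Br⁻) > chloride > nitrate (NO₃⁻) > dihydrogen phosphate > benzoate

A good leaving group is a weak base: the lower the pKₐ of its conjugate acid, the more readily it departs.
bromide (Br⁻): pKₐ(HBr) ≈ -9
chloride: pKₐ(HCl) ≈ -7
nitrate (NO₃⁻): pKₐ(HNO₃) ≈ -1.3 — resonance-delocalised over three oxygens
dihydrogen phosphate: pKₐ(H₃PO₄) ≈ 2.1 — moderate base; biological leaving group after further activation
benzoate: pKₐ(C₆H₅COOH) ≈ 4.2 — aryl carboxylate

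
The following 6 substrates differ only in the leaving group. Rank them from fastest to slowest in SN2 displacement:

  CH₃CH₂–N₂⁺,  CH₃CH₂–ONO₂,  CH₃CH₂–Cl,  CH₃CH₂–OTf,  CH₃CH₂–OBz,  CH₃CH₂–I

With the same alkyl group throughout, only the leaving group differentiates the rates.
A good leaving group is a weak base: the lower the pKₐ of its conjugate acid, the more readily it departs.
CH₃CH₂–N₂⁺ loses N₂: no meaningful conjugate acid; N₂ departs as an exceptionally stable neutral molecule
CH₃CH₂–OTf loses OTf⁻: pKₐ(CF₃SO₃H (triflic acid)) ≈ -14
CH₃CH₂–I loses I⁻: pKₐ(HI) ≈ -10
CH₃CH₂–Cl loses Cl⁻: pKₐ(HCl) ≈ -7
CH₃CH₂–ONO₂ loses NO₃⁻: pKₐ(HNO₃) ≈ -1.3
CH₃CH₂–OBz loses PhCOO⁻: pKₐ(C₆H₅COOH) ≈ 4.2

CH₃CH₂–N₂⁺ > CH₃CH₂–OTf > CH₃CH₂–I > CH₃CH₂–Cl > CH₃CH₂–ONO₂ > CH₃CH₂–OBz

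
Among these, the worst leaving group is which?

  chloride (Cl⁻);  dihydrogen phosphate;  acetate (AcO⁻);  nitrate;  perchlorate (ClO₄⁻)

acetate (AcO⁻)

The more stable X⁻ (or X) is on its own — i.e. the weaker a base it is — the better a leaving group it makes.
perchlorate (ClO₄⁻): pKₐ(HClO₄) ≈ -10
chloride (Cl⁻): pKₐ(HCl) ≈ -7
nitrate: pKₐ(HNO₃) ≈ -1.3
dihydrogen phosphate: pKₐ(H₃PO₄) ≈ 2.1
acetate (AcO⁻): pKₐ(CH₃COOH) ≈ 4.8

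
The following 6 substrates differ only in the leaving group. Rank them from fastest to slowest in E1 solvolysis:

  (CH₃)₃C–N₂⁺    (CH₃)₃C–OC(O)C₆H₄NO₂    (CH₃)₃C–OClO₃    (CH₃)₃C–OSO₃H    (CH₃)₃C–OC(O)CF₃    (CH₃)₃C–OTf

(CH₃)₃C–N₂⁺ > (CH₃)₃C–OTf > (CH₃)₃C–OClO₃ > (CH₃)₃C–OSO₃H > (CH₃)₃C–OC(O)CF₃ > (CH₃)₃C–OC(O)C₆H₄NO₂

With the same alkyl group throughout, only the leaving group differentiates the rates.
Leaving-group ability tracks the stability of the departed species; conjugate-acid pKₐ is the usual yardstick (lower pKₐ → better LG).
(CH₃)₃C–N₂⁺ loses N₂: no meaningful conjugate acid; N₂ departs as an exceptionally stable neutral molecule
(CH₃)₃C–OTf loses OTf⁻: pKₐ(CF₃SO₃H (triflic acid)) ≈ -14
(CH₃)₃C–OClO₃ loses ClO₄⁻: pKₐ(HClO₄) ≈ -10
(CH₃)₃C–OSO₃H loses HSO₄⁻: pKₐ(H₂SO₄) ≈ -3
(CH₃)₃C–OC(O)CF₃ loses CF₃COO⁻: pKₐ(CF₃COOH) ≈ 0.2
(CH₃)₃C–OC(O)C₆H₄NO₂ loses p-O₂N–C₆H₄–COO⁻: pKₐ(p-nitrobenzoic acid) ≈ 3.4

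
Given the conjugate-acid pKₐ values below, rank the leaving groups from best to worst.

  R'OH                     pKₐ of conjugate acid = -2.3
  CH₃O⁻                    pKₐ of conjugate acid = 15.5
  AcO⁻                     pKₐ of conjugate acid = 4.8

R'OH > AcO⁻ > CH₃O⁻

Lower conjugate-acid pKₐ ⇒ weaker base ⇒ better leaving group.
Sorting by the given values: R'OH (-2.3), AcO⁻ (4.8), CH₃O⁻ (15.5).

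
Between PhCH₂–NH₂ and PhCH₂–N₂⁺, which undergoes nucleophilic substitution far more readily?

PhCH₂–N₂⁺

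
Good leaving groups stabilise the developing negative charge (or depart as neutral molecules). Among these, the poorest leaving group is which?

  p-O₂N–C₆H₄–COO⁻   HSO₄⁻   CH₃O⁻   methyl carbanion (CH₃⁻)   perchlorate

Rank by basicity of the departing species: weakest base leaves most easily.
perchlorate: pKₐ(HClO₄) ≈ -10
HSO₄⁻: pKₐ(H₂SO₄) ≈ -3
p-O₂N–C₆H₄–COO⁻: pKₐ(p-nitrobenzoic acid) ≈ 3.4
CH₃O⁻: pKₐ(CH₃OH) ≈ 15.5
methyl carbanion (CH₃⁻): pKₐ(CH₄) ≈ 48

methyl carbanion (CH₃⁻)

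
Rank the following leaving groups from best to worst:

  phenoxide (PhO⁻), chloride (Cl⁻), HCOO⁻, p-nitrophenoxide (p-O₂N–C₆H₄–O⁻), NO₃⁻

chloride (Cl⁻) > NO₃⁻ > HCOO⁻ > p-nitrophenoxide (p-O₂N–C₆H₄–O⁻) > phenoxide (PhO⁻)

chloride (Cl⁻): pKₐ(HCl) ≈ -7 — moderately weak base
NO₃⁻: pKₐ(HNO₃) ≈ -1.3
HCOO⁻: pKₐ(HCOOH) ≈ 3.8 — resonance-stabilised carboxylate
p-nitrophenoxide (p-O₂N–C₆H₄–O⁻): pKₐ(p-nitrophenol) ≈ 7.2 — nitro group delocalises the charge; the classic chromogenic LG
phenoxide (PhO⁻): pKₐ(C₆H₅OH (phenol)) ≈ 10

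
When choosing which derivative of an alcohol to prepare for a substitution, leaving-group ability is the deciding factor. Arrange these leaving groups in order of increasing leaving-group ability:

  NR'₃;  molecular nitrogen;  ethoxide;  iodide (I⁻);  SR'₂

ethoxide < NR'₃ < SR'₂ < iodide (I⁻) < molecular nitrogen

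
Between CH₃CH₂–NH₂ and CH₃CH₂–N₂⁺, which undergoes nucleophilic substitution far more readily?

CH₃CH₂–N₂⁺

From CH₃CH₂–NH₂ the departing group would be NH₂⁻ (pKₐ(NH₃) ≈ 38). Extremely strong base; never a leaving group.
From CH₃CH₂–N₂⁺ the leaving group is N₂ (no meaningful conjugate acid; N₂ departs as an exceptionally stable neutral molecule).
(In practice CH₃CH₂–N₂⁺ is made from CH₃CH₂–NH₂ by diazotisation (NaNO₂ / HCl, 0 °C), generating a diazonium salt that expels N₂.)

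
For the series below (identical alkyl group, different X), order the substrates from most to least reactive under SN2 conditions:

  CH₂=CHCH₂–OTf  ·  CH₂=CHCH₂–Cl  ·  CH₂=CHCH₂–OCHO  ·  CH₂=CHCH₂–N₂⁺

CH₂=CHCH₂–N₂⁺ > CH₂=CHCH₂–OTf > CH₂=CHCH₂–Cl > CH₂=CHCH₂–OCHO

Identical carbon frameworks mean the comparison reduces to leaving-group quality.
Rank by basicity of the departing species: weakest base leaves most easily.
CH₂=CHCH₂–N₂⁺ loses N₂: no meaningful conjugate acid; N₂ departs as an exceptionally stable neutral molecule
CH₂=CHCH₂–OTf loses OTf⁻: pKₐ(CF₃SO₃H (triflic acid)) ≈ -14
CH₂=CHCH₂–Cl loses Cl⁻: pKₐ(HCl) ≈ -7
CH₂=CHCH₂–OCHO loses HCOO⁻: pKₐ(HCOOH) ≈ 3.8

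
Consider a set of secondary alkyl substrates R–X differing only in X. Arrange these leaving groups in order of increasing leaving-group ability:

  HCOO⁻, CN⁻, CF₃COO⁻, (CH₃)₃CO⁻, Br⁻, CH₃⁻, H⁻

CH₃⁻ < H⁻ < (CH₃)₃CO⁻ < CN⁻ < HCOO⁻ < CF₃COO⁻ < Br⁻

Rank by basicity of the departing species: weakest base leaves most easily.
Br⁻: pKₐ(HBr) ≈ -9
CF₃COO⁻: pKₐ(CF₃COOH) ≈ 0.2
HCOO⁻: pKₐ(HCOOH) ≈ 3.8
CN⁻: pKₐ(HCN) ≈ 9.2
(CH₃)₃CO⁻: pKₐ(t-BuOH) ≈ 18
H⁻: pKₐ(H₂) ≈ 36
CH₃⁻: pKₐ(CH₄) ≈ 48
Reversing gives the worst-to-best order requested.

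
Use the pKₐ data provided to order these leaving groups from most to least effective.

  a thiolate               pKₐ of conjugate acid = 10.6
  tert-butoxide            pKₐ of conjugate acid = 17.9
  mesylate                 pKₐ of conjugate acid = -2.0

mesylate > a thiolate > tert-butoxide

Lower conjugate-acid pKₐ ⇒ weaker base ⇒ better leaving group.
Sorting by the given values: mesylate (-2.0), a thiolate (10.6), tert-butoxide (17.9).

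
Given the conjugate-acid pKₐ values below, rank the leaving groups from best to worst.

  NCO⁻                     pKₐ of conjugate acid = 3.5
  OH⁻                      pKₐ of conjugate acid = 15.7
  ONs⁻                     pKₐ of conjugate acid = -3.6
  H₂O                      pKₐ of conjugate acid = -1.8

ONs⁻ > H₂O > NCO⁻ > OH⁻

Lower conjugate-acid pKₐ ⇒ weaker base ⇒ better leaving group.
Sorting by the given values: ONs⁻ (-3.6), H₂O (-1.8), NCO⁻ (3.5), OH⁻ (15.7).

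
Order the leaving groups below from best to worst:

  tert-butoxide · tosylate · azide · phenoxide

tosylate > azide > phenoxide > tert-butoxide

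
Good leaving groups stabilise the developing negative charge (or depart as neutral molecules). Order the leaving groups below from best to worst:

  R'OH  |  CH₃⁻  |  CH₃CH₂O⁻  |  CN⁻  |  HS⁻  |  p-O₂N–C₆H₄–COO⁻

R'OH > p-O₂N–C₆H₄–COO⁻ > HS⁻ > CN⁻ > CH₃CH₂O⁻ > CH₃⁻

Leaving-group ability tracks the stability of the departed species; conjugate-acid pKₐ is the usual yardstick (lower pKₐ → better LG).
R'OH: pKₐ(R'OH₂⁺) ≈ -2.4
p-O₂N–C₆H₄–COO⁻: pKₐ(p-nitrobenzoic acid) ≈ 3.4 — electron-withdrawing nitro group stabilises the carboxylate
HS⁻: pKₐ(H₂S) ≈ 7
CN⁻: pKₐ(HCN) ≈ 9.2 — sp carbon stabilises the charge somewhat, but still a poor LG
CH₃CH₂O⁻: pKₐ(CH₃CH₂OH) ≈ 16 — strong base; alkoxides do not leave unassisted
CH₃⁻: pKₐ(CH₄) ≈ 48 — unstabilised carbanion; the worst conceivable leaving group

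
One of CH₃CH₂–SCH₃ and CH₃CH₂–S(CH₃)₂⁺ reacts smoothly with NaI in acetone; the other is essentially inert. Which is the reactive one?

CH₃CH₂–S(CH₃)₂⁺

From CH₃CH₂–SCH₃ the departing group would be RS⁻ (pKₐ(RSH (a thiol)) ≈ 10.5). Moderately basic; rarely leaves without activation.
From CH₃CH₂–S(CH₃)₂⁺ the leaving group is SR'₂ (pKₐ(R'₂SH⁺) ≈ -7). Neutral; leaves from a sulfonium salt (R–SR'₂⁺).
(In practice CH₃CH₂–S(CH₃)₂⁺ is made from CH₃CH₂–SCH₃ by S-methylation with CH₃I, allowing neutral dimethyl sulfide, rather than methanethiolate, to depart.)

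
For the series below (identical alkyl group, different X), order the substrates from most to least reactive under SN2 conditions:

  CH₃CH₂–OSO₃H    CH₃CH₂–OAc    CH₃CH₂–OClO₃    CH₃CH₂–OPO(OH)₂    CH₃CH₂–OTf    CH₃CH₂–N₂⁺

Same R in every case — rank the leaving groups.
Leaving-group ability tracks the stability of the departed species; conjugate-acid pKₐ is the usual yardstick (lower pKₐ → better LG).
CH₃CH₂–N₂⁺ loses N₂: no meaningful conjugate acid; N₂ departs as an exceptionally stable neutral molecule
CH₃CH₂–OTf loses OTf⁻: pKₐ(CF₃SO₃H (triflic acid)) ≈ -14
CH₃CH₂–OClO₃ loses ClO₄⁻: pKₐ(HClO₄) ≈ -10
CH₃CH₂–OSO₃H loses HSO₄⁻: pKₐ(H₂SO₄) ≈ -3
CH₃CH₂–OPO(OH)₂ loses H₂PO₄⁻: pKₐ(H₃PO₄) ≈ 2.1
CH₃CH₂–OAc loses AcO⁻: pKₐ(CH₃COOH) ≈ 4.8

CH₃CH₂–N₂⁺ > CH₃CH₂–OTf > CH₃CH₂–OClO₃ > CH₃CH₂–OSO₃H > CH₃CH₂–OPO(OH)₂ > CH₃CH₂–OAc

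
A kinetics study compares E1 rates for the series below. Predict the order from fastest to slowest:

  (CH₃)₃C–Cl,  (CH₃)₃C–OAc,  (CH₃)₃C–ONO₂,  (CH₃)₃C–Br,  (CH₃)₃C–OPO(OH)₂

Identical carbon frameworks mean the comparison reduces to leaving-group quality.
A good leaving group is a weak base: the lower the pKₐ of its conjugate acid, the more readily it departs.
(CH₃)₃C–Br loses Br⁻: pKₐ(HBr) ≈ -9
(CH₃)₃C–Cl loses Cl⁻: pKₐ(HCl) ≈ -7
(CH₃)₃C–ONO₂ loses NO₃⁻: pKₐ(HNO₃) ≈ -1.3
(CH₃)₃C–OPO(OH)₂ loses H₂PO₄⁻: pKₐ(H₃PO₄) ≈ 2.1
(CH₃)₃C–OAc loses AcO⁻: pKₐ(CH₃COOH) ≈ 4.8

(CH₃)₃C–Br > (CH₃)₃C–Cl > (CH₃)₃C–ONO₂ > (CH₃)₃C–OPO(OH)₂ > (CH₃)₃C–OAc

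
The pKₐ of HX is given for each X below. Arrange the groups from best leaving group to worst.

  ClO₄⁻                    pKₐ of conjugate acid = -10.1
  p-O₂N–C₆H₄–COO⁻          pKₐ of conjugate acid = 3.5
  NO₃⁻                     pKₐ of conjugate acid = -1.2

ClO₄⁻ > NO₃⁻ > p-O₂N–C₆H₄–COO⁻

Lower conjugate-acid pKₐ ⇒ weaker base ⇒ better leaving group.
Sorting by the given values: ClO₄⁻ (-10.1), NO₃⁻ (-1.2), p-O₂N–C₆H₄–COO⁻ (3.5).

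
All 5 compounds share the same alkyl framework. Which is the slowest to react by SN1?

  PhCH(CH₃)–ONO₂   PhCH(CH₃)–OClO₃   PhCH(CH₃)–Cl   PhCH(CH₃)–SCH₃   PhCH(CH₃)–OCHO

PhCH(CH₃)–SCH₃

The skeletons are identical, so relative rate is governed entirely by leaving-group ability.
Leaving-group ability tracks the stability of the departed species; conjugate-acid pKₐ is the usual yardstick (lower pKₐ → better LG).
PhCH(CH₃)–OClO₃ loses ClO₄⁻: pKₐ(HClO₄) ≈ -10
PhCH(CH₃)–Cl loses Cl⁻: pKₐ(HCl) ≈ -7
PhCH(CH₃)–ONO₂ loses NO₃⁻: pKₐ(HNO₃) ≈ -1.3
PhCH(CH₃)–OCHO loses HCOO⁻: pKₐ(HCOOH) ≈ 3.8
PhCH(CH₃)–SCH₃ loses RS⁻: pKₐ(RSH (a thiol)) ≈ 10.5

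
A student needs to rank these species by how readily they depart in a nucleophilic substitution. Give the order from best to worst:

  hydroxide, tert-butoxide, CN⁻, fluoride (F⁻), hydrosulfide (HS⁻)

Rank by basicity of the departing species: weakest base leaves most easily.
fluoride (F⁻): pKₐ(HF) ≈ 3.2 — small and strongly basic; the poor halide leaving group
hydrosulfide (HS⁻): pKₐ(H₂S) ≈ 7 — larger and more polarisable than the oxygen analogue
CN⁻: pKₐ(HCN) ≈ 9.2 — sp carbon stabilises the charge somewhat, but still a poor LG
hydroxide: pKₐ(H₂O) ≈ 15.7 — strong base; essentially never leaves without prior activation
tert-butoxide: pKₐ(t-BuOH) ≈ 18 — bulky, strongly basic alkoxide

fluoride (F⁻) > hydrosulfide (HS⁻) > CN⁻ > hydroxide > tert-butoxide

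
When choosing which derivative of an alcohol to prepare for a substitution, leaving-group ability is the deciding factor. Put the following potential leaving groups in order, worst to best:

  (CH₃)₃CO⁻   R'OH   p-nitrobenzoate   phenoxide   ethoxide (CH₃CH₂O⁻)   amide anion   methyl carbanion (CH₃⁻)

methyl carbanion (CH₃⁻) < amide anion < (CH₃)₃CO⁻ < ethoxide (CH₃CH₂O⁻) < phenoxide < p-nitrobenzoate < R'OH

Leaving-group ability tracks the stability of the departed species; conjugate-acid pKₐ is the usual yardstick (lower pKₐ → better LG).
R'OH: pKₐ(R'OH₂⁺) ≈ -2.4 — neutral; leaves from a protonated ether (an oxonium ion, R–O(H)R'⁺)
p-nitrobenzoate: pKₐ(p-nitrobenzoic acid) ≈ 3.4
phenoxide: pKₐ(C₆H₅OH (phenol)) ≈ 10 — resonance into the ring helps, but still a poor LG
ethoxide (CH₃CH₂O⁻): pKₐ(CH₃CH₂OH) ≈ 16
(CH₃)₃CO⁻: pKₐ(t-BuOH) ≈ 18
amide anion: pKₐ(NH₃) ≈ 38
methyl carbanion (CH₃⁻): pKₐ(CH₄) ≈ 48
The question asks for worst first, so the sequence is read in increasing leaving-group ability.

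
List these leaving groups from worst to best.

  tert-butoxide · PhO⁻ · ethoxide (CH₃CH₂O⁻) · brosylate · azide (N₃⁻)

brosylate: pKₐ(p-BrC₆H₄SO₃H) ≈ -2.8 — arenesulfonate with a p-bromo substituent
azide (N₃⁻): pKₐ(HN₃) ≈ 4.7
PhO⁻: pKₐ(C₆H₅OH (phenol)) ≈ 10
ethoxide (CH₃CH₂O⁻): pKₐ(CH₃CH₂OH) ≈ 16 — strong base; alkoxides do not leave unassisted
tert-butoxide: pKₐ(t-BuOH) ≈ 18
The question asks for worst first, so the sequence is read in increasing leaving-group ability.

tert-butoxide < ethoxide (CH₃CH₂O⁻) < PhO⁻ < azide (N₃⁻) < brosylate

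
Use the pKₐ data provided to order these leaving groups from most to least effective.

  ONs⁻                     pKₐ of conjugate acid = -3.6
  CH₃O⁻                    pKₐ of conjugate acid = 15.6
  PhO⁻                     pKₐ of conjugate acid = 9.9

ONs⁻ > PhO⁻ > CH₃O⁻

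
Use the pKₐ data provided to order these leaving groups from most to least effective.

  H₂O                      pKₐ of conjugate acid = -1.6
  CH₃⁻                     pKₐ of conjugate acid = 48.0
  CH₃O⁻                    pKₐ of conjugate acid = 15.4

Lower conjugate-acid pKₐ ⇒ weaker base ⇒ better leaving group.
Sorting by the given values: H₂O (-1.6), CH₃O⁻ (15.4), CH₃⁻ (48.0).

H₂O > CH₃O⁻ > CH₃⁻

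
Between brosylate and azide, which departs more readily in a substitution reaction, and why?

brosylate

brosylate is the better leaving group.
pKₐ(p-BrC₆H₄SO₃H) ≈ -2.8 versus pKₐ(HN₃) ≈ 4.7: brosylate is the much weaker base.
Arenesulfonate with a p-bromo substituent.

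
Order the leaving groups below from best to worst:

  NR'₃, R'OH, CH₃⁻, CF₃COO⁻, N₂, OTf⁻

N₂ > OTf⁻ > R'OH > CF₃COO⁻ > NR'₃ > CH₃⁻

Rank by basicity of the departing species: weakest base leaves most easily.
N₂: no meaningful conjugate acid; N₂ departs as an exceptionally stable neutral molecule
OTf⁻: pKₐ(CF₃SO₃H (triflic acid)) ≈ -14
R'OH: pKₐ(R'OH₂⁺) ≈ -2.4
CF₃COO⁻: pKₐ(CF₃COOH) ≈ 0.2
NR'₃: pKₐ(R'₃NH⁺) ≈ 10.7
CH₃⁻: pKₐ(CH₄) ≈ 48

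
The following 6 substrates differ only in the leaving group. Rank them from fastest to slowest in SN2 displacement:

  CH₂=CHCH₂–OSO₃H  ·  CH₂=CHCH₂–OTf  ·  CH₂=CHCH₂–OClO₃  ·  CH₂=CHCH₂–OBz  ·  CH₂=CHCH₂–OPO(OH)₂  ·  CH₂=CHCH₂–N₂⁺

Identical carbon frameworks mean the comparison reduces to leaving-group quality.
The more stable X⁻ (or X) is on its own — i.e. the weaker a base it is — the better a leaving group it makes.
CH₂=CHCH₂–N₂⁺ loses N₂: no meaningful conjugate acid; N₂ departs as an exceptionally stable neutral molecule
CH₂=CHCH₂–OTf loses OTf⁻: pKₐ(CF₃SO₃H (triflic acid)) ≈ -14
CH₂=CHCH₂–OClO₃ loses ClO₄⁻: pKₐ(HClO₄) ≈ -10
CH₂=CHCH₂–OSO₃H loses HSO₄⁻: pKₐ(H₂SO₄) ≈ -3
CH₂=CHCH₂–OPO(OH)₂ loses H₂PO₄⁻: pKₐ(H₃PO₄) ≈ 2.1
CH₂=CHCH₂–OBz loses PhCOO⁻: pKₐ(C₆H₅COOH) ≈ 4.2

CH₂=CHCH₂–N₂⁺ > CH₂=CHCH₂–OTf > CH₂=CHCH₂–OClO₃ > CH₂=CHCH₂–OSO₃H > CH₂=CHCH₂–OPO(OH)₂ > CH₂=CHCH₂–OBz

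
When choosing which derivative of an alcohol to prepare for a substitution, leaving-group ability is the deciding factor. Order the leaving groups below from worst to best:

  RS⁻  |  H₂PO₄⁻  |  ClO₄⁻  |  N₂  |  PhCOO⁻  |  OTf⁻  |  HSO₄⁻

Leaving-group ability tracks the stability of the departed species; conjugate-acid pKₐ is the usual yardstick (lower pKₐ → better LG).
N₂: no meaningful conjugate acid; N₂ departs as an exceptionally stable neutral molecule
OTf⁻: pKₐ(CF₃SO₃H (triflic acid)) ≈ -14
ClO₄⁻: pKₐ(HClO₄) ≈ -10
HSO₄⁻: pKₐ(H₂SO₄) ≈ -3
H₂PO₄⁻: pKₐ(H₃PO₄) ≈ 2.1
PhCOO⁻: pKₐ(C₆H₅COOH) ≈ 4.2
RS⁻: pKₐ(RSH (a thiol)) ≈ 10.5
Listed from poorest to best leaving group as asked.

RS⁻ < PhCOO⁻ < H₂PO₄⁻ < HSO₄⁻ < ClO₄⁻ < OTf⁻ < N₂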